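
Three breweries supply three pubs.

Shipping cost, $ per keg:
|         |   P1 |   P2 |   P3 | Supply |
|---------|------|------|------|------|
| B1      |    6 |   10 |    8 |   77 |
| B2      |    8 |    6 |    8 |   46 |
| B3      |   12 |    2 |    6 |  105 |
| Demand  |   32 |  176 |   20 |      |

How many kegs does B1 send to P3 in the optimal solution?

Solving gives:
  B1–P1: 32 kegs
  B1–P2: 25 kegs
  B1–P3: 20 kegs
  B2–P2: 46 kegs
  B3–P2: 105 kegs
Total cost = $1088.
So B1→P3 carries 20 kegs.

20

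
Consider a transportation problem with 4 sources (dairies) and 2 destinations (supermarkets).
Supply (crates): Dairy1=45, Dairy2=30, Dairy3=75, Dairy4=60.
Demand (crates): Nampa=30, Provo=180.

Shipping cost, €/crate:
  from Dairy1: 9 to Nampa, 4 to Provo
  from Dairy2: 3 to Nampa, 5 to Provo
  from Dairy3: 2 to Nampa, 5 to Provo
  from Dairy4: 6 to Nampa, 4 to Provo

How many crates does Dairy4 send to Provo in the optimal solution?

60

The minimum-cost plan:
  Dairy1–Provo: 45 × €4 = €180
  Dairy2–Provo: 30 × €5 = €150
  Dairy3–Nampa: 30 × €2 = €60
  Dairy3–Provo: 45 × €5 = €225
  Dairy4–Provo: 60 × €4 = €240
Total cost = €855.
So Dairy4→Provo carries 60 crates.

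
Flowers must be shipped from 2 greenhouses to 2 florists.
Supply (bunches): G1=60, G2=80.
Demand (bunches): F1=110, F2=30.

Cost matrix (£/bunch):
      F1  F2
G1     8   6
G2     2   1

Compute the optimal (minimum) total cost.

A cheapest plan:
  G1–F1: 30 × £8 = £240
  G1–F2: 30 × £6 = £180
  G2–F1: 80 × £2 = £160
Total = 240 + 180 + 160 = £580.

580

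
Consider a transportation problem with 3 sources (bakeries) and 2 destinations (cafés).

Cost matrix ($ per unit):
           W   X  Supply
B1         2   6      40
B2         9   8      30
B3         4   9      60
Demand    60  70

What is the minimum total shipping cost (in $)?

720

A cheapest plan:
  B1->X: 40 trays
  B2->X: 30 trays
  B3->W: 60 trays
Total cost = $720.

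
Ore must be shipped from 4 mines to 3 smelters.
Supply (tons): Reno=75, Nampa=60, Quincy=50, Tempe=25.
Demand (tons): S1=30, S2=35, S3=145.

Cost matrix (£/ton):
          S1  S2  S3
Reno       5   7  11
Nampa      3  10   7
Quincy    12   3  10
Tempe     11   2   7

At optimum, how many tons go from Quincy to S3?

15

Solving gives:
  Reno to S1: 30 × £5 = £150
  Reno to S3: 45 × £11 = £495
  Nampa to S3: 60 × £7 = £420
  Quincy to S2: 35 × £3 = £105
  Quincy to S3: 15 × £10 = £150
  Tempe to S3: 25 × £7 = £175
Total cost = £1495.
So Quincy→S3 carries 15 tons.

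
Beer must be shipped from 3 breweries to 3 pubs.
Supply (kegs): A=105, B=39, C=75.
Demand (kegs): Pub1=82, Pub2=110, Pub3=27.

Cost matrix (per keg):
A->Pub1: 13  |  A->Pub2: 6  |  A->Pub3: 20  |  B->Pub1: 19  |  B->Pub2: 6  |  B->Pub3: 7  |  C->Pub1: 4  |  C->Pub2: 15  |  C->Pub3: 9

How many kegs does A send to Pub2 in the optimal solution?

The minimum-cost plan:
  A→Pub1: 7 × 13 = 91
  A→Pub2: 98 × 6 = 588
  B→Pub2: 12 × 6 = 72
  B→Pub3: 27 × 7 = 189
  C→Pub1: 75 × 4 = 300
Total cost = 1240.
So A→Pub2 carries 98 kegs.

98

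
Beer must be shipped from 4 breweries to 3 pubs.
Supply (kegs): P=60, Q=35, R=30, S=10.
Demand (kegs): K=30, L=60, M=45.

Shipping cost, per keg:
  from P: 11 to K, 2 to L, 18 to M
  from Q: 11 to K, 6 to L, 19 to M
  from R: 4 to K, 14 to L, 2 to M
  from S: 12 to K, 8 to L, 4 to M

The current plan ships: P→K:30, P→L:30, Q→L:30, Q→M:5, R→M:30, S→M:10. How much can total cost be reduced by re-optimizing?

Current plan cost = 30·11 + 30·2 + 30·6 + 5·19 + 30·2 + 10·4 = 765.
Optimal plan:
  P→L: 60 × 2 = 120
  Q→K: 30 × 11 = 330
  Q→M: 5 × 19 = 95
  R→M: 30 × 2 = 60
  S→M: 10 × 4 = 40
Optimal cost = 645.
Saving = 765 − 645 = 120.

120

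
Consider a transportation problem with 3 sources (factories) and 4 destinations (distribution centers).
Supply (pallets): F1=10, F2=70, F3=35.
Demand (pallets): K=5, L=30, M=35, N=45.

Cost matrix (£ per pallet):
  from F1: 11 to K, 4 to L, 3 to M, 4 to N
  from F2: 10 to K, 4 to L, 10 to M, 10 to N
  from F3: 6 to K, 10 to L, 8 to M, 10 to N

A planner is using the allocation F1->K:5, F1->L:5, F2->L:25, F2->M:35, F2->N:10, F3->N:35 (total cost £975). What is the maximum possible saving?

Current plan cost = 5·11 + 5·4 + 25·4 + 35·10 + 10·10 + 35·10 = £975.
Optimal plan:
  F1->M: 5 × £3 = £15
  F1->N: 5 × £4 = £20
  F2->L: 30 × £4 = £120
  F2->N: 40 × £10 = £400
  F3->K: 5 × £6 = £30
  F3->M: 30 × £8 = £240
Optimal cost = £825.
Saving = 975 − 825 = £150.

150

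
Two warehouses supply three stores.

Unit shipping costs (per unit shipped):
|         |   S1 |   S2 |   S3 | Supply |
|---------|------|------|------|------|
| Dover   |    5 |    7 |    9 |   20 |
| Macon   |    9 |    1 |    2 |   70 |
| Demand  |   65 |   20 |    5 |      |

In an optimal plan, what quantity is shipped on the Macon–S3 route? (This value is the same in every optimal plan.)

5

Solving gives:
  Dover to S1: 20 units
  Macon to S1: 45 units
  Macon to S2: 20 units
  Macon to S3: 5 units
Total cost = 535.
So Macon→S3 carries 5 units.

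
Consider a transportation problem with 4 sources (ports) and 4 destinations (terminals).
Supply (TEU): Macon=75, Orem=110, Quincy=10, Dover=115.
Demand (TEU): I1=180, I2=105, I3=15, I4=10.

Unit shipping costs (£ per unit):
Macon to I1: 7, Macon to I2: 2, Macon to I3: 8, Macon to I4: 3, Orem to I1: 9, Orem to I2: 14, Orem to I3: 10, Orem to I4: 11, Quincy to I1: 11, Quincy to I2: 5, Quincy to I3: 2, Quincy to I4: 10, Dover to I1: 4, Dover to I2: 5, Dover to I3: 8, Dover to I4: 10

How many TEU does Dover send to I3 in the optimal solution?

Solving gives:
  Macon→I2: 75 × £2 = £150
  Orem→I1: 95 × £9 = £855
  Orem→I3: 5 × £10 = £50
  Orem→I4: 10 × £11 = £110
  Quincy→I3: 10 × £2 = £20
  Dover→I1: 85 × £4 = £340
  Dover→I2: 30 × £5 = £150
Total cost = £1675.
The route Dover→I3 is not used.

0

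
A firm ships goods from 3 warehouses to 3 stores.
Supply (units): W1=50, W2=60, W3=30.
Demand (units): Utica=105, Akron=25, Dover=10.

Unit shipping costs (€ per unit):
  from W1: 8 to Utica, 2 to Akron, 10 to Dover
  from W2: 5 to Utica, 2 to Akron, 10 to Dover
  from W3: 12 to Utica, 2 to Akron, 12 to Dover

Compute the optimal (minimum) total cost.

An optimal shipping plan:
  W1→Utica: 45 units
  W1→Dover: 5 units
  W2→Utica: 60 units
  W3→Akron: 25 units
  W3→Dover: 5 units
Total cost = €820.

820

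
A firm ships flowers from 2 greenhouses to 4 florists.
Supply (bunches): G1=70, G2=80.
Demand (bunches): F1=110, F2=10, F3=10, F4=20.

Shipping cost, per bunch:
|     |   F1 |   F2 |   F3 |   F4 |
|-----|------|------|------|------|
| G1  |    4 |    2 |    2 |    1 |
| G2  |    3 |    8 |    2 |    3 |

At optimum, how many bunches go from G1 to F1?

Solving gives:
  G1 to F1: 30 bunches
  G1 to F2: 10 bunches
  G1 to F3: 10 bunches
  G1 to F4: 20 bunches
  G2 to F1: 80 bunches
Total cost = 420.
So G1→F1 carries 30 bunches.

30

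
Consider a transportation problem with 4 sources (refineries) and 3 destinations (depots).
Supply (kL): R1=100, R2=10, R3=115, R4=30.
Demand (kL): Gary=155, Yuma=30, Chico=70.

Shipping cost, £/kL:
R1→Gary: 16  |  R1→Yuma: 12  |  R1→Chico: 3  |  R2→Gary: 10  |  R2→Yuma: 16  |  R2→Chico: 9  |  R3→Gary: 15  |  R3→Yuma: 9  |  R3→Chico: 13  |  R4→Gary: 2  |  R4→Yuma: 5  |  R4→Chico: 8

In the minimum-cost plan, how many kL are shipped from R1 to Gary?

Solving gives:
  R1–Gary: 30 × £16 = £480
  R1–Chico: 70 × £3 = £210
  R2–Gary: 10 × £10 = £100
  R3–Gary: 85 × £15 = £1275
  R3–Yuma: 30 × £9 = £270
  R4–Gary: 30 × £2 = £60
Total cost = £2395.
So R1→Gary carries 30 kL.

30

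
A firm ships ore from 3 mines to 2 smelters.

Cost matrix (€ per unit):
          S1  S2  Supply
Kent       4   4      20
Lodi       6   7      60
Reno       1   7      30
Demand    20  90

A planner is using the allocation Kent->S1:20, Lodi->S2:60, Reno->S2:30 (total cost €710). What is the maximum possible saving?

Current plan cost = 20·4 + 60·7 + 30·7 = €710.
Optimal plan:
  Kent→S2: 20 × €4 = €80
  Lodi→S2: 60 × €7 = €420
  Reno→S1: 20 × €1 = €20
  Reno→S2: 10 × €7 = €70
Optimal cost = €590.
Saving = 710 − 590 = €120.

120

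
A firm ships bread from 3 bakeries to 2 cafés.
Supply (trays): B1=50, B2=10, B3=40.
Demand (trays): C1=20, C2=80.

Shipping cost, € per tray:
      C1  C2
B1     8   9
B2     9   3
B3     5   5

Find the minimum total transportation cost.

660

An optimal shipping plan:
  B1 to C1: 20 × €8 = €160
  B1 to C2: 30 × €9 = €270
  B2 to C2: 10 × €3 = €30
  B3 to C2: 40 × €5 = €200
Total = 160 + 270 + 30 + 200 = €660.
(Supply check: B1 ships 50; B2 ships 10; B3 ships 40.)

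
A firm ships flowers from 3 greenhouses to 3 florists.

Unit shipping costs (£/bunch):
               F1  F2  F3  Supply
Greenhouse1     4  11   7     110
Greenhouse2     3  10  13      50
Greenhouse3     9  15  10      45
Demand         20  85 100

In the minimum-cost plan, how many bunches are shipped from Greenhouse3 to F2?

Solving gives:
  Greenhouse1→F2: 55 × £11 = £605
  Greenhouse1→F3: 55 × £7 = £385
  Greenhouse2→F1: 20 × £3 = £60
  Greenhouse2→F2: 30 × £10 = £300
  Greenhouse3→F3: 45 × £10 = £450
Total cost = £1800.
The route Greenhouse3→F2 is not used.

0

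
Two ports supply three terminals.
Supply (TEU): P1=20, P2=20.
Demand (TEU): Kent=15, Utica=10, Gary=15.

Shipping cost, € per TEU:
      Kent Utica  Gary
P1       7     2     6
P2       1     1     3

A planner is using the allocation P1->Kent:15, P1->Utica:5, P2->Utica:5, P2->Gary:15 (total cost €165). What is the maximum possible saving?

55

Current plan cost = 15·7 + 5·2 + 5·1 + 15·3 = €165.
Optimal plan:
  P1–Utica: 10 × €2 = €20
  P1–Gary: 10 × €6 = €60
  P2–Kent: 15 × €1 = €15
  P2–Gary: 5 × €3 = €15
Optimal cost = €110.
Saving = 165 − 110 = €55.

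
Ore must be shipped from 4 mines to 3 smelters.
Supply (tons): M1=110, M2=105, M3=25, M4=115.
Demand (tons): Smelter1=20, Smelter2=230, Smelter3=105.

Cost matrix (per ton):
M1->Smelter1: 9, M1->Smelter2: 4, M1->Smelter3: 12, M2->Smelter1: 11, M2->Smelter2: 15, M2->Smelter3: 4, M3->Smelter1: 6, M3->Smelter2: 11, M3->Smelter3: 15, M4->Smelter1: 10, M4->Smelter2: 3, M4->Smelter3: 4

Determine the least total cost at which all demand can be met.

1380

A cheapest plan:
  M1 to Smelter2: 110 × 4 = 440
  M2 to Smelter3: 105 × 4 = 420
  M3 to Smelter1: 20 × 6 = 120
  M3 to Smelter2: 5 × 11 = 55
  M4 to Smelter2: 115 × 3 = 345
Total = 440 + 420 + 120 + 55 + 345 = 1380.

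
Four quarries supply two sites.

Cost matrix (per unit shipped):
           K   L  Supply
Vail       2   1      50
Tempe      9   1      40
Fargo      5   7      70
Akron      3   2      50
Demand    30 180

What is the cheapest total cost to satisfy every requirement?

An optimal shipping plan:
  Vail–L: 50 truckloads
  Tempe–L: 40 truckloads
  Fargo–K: 30 truckloads
  Fargo–L: 40 truckloads
  Akron–L: 50 truckloads
Total cost = 620.
(Supply check: Vail ships 50; Tempe ships 40; Fargo ships 70; Akron ships 50.)

620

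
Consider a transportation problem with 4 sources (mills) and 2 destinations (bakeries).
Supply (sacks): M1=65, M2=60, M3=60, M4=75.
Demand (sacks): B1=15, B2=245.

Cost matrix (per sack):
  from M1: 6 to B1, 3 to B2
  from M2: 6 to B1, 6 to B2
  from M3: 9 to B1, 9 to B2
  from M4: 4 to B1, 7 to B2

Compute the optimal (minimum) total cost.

An optimal shipping plan:
  M1 to B2: 65 sacks
  M2 to B2: 60 sacks
  M3 to B2: 60 sacks
  M4 to B1: 15 sacks
  M4 to B2: 60 sacks
Total cost = 1575.
(Supply check: M1 ships 65; M2 ships 60; M3 ships 60; M4 ships 75.)

1575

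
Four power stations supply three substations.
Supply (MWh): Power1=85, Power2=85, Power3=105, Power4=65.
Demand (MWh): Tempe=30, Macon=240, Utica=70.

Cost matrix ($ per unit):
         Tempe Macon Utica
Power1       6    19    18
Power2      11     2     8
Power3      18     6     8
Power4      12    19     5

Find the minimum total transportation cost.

One minimum-cost allocation:
  Power1 to Tempe: 30 MWh
  Power1 to Macon: 50 MWh
  Power1 to Utica: 5 MWh
  Power2 to Macon: 85 MWh
  Power3 to Macon: 105 MWh
  Power4 to Utica: 65 MWh
Total cost = $2345.
(Supply check: Power1 ships 85; Power2 ships 85; Power3 ships 105; Power4 ships 65.)

2345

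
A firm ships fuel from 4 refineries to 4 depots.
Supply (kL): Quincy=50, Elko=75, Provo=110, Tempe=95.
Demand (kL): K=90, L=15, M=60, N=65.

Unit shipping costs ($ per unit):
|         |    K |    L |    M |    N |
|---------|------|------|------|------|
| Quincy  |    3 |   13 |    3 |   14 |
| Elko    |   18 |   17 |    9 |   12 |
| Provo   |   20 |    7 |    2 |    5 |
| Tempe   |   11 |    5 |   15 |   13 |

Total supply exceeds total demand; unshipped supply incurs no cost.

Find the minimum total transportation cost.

An optimal shipping plan:
  Quincy->K: 50 × $3 = $150
  Elko->N: 15 × $12 = $180
  Provo->M: 60 × $2 = $120
  Provo->N: 50 × $5 = $250
  Tempe->K: 40 × $11 = $440
  Tempe->L: 15 × $5 = $75
Total = 150 + 180 + 120 + 250 + 440 + 75 = $1215.

1215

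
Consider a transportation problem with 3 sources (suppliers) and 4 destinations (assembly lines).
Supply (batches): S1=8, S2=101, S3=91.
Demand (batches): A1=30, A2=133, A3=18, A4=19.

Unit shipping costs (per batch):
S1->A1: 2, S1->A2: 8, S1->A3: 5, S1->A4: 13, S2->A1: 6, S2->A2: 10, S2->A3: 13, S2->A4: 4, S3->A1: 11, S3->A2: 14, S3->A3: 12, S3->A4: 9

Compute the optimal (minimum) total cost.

One minimum-cost allocation:
  S1->A1: 8 × 2 = 16
  S2->A1: 22 × 6 = 132
  S2->A2: 60 × 10 = 600
  S2->A4: 19 × 4 = 76
  S3->A2: 73 × 14 = 1022
  S3->A3: 18 × 12 = 216
Total = 16 + 132 + 600 + 76 + 1022 + 216 = 2062.

2062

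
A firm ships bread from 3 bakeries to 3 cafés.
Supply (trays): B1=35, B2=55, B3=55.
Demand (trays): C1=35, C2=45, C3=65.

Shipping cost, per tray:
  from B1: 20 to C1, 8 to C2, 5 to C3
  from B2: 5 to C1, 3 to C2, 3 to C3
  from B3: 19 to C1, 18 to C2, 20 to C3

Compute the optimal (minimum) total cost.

1365

A cheapest plan:
  B1→C3: 35 trays
  B2→C2: 25 trays
  B2→C3: 30 trays
  B3→C1: 35 trays
  B3→C2: 20 trays
Total cost = 1365.
(Supply check: B1 ships 35; B2 ships 55; B3 ships 55.)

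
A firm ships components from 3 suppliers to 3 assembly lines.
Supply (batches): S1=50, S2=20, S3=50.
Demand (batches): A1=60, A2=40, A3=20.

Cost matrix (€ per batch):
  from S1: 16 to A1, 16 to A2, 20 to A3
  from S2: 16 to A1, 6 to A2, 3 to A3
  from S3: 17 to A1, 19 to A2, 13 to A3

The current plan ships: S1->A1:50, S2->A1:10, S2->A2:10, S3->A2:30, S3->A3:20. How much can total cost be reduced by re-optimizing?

Current plan cost = 50·16 + 10·16 + 10·6 + 30·19 + 20·13 = €1850.
Optimal plan:
  S1–A1: 30 × €16 = €480
  S1–A2: 20 × €16 = €320
  S2–A2: 20 × €6 = €120
  S3–A1: 30 × €17 = €510
  S3–A3: 20 × €13 = €260
Optimal cost = €1690.
Saving = 1850 − 1690 = €160.

160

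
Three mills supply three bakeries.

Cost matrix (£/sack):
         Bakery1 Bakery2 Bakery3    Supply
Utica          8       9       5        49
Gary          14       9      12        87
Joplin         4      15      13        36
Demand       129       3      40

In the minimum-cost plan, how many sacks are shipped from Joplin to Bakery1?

36

Optimal shipments:
  Utica->Bakery1: 9 sacks
  Utica->Bakery3: 40 sacks
  Gary->Bakery1: 84 sacks
  Gary->Bakery2: 3 sacks
  Joplin->Bakery1: 36 sacks
Total cost = £1619.
So Joplin→Bakery1 carries 36 sacks.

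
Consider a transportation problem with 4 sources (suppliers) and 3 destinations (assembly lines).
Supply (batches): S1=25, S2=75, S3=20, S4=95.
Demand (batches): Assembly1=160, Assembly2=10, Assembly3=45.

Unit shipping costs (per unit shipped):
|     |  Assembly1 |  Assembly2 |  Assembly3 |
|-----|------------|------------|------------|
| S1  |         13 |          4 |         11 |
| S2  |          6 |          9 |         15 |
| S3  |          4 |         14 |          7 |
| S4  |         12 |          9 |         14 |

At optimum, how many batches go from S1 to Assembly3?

The minimum-cost plan:
  S1 to Assembly2: 10 × 4 = 40
  S1 to Assembly3: 15 × 11 = 165
  S2 to Assembly1: 75 × 6 = 450
  S3 to Assembly1: 20 × 4 = 80
  S4 to Assembly1: 65 × 12 = 780
  S4 to Assembly3: 30 × 14 = 420
Total cost = 1935.
So S1→Assembly3 carries 15 batches.

15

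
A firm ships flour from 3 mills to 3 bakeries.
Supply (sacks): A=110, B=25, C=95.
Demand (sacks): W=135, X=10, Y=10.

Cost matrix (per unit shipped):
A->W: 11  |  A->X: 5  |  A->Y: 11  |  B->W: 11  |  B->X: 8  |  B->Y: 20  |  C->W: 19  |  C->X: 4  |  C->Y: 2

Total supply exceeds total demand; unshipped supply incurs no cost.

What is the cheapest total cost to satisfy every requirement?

An optimal shipping plan:
  A–W: 110 × 11 = 1210
  B–W: 25 × 11 = 275
  C–X: 10 × 4 = 40
  C–Y: 10 × 2 = 20
Total = 1210 + 275 + 40 + 20 = 1545.

1545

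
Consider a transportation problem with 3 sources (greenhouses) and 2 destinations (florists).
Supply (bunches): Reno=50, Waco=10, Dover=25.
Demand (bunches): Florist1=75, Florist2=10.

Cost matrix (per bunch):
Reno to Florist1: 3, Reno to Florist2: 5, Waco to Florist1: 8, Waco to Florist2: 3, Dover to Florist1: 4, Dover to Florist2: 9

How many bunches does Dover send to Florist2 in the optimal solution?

0

Optimal shipments:
  Reno to Florist1: 50 × 3 = 150
  Waco to Florist2: 10 × 3 = 30
  Dover to Florist1: 25 × 4 = 100
Total cost = 280.
The route Dover→Florist2 is not used.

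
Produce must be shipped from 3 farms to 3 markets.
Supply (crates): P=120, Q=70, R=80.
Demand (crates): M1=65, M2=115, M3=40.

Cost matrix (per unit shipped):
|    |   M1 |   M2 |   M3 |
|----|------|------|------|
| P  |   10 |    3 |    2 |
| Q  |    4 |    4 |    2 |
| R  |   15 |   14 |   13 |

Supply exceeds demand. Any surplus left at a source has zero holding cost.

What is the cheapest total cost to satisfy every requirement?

1015

One minimum-cost allocation:
  P–M2: 115 × 3 = 345
  P–M3: 5 × 2 = 10
  Q–M1: 65 × 4 = 260
  Q–M3: 5 × 2 = 10
  R–M3: 30 × 13 = 390
Total = 345 + 10 + 260 + 10 + 390 = 1015.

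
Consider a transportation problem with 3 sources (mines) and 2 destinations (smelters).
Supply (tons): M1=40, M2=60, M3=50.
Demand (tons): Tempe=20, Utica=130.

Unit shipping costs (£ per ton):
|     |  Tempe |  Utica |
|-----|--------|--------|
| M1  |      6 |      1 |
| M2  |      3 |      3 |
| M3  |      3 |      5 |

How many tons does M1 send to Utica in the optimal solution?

40

Solving gives:
  M1→Utica: 40 × £1 = £40
  M2→Utica: 60 × £3 = £180
  M3→Tempe: 20 × £3 = £60
  M3→Utica: 30 × £5 = £150
Total cost = £430.
So M1→Utica carries 40 tons.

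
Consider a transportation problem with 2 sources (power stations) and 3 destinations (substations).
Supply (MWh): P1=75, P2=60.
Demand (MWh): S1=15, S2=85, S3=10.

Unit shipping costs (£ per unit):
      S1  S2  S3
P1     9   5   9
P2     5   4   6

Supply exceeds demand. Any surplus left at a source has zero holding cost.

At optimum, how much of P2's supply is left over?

Minimum-cost shipments:
  P1->S2: 50 MWh
  P2->S1: 15 MWh
  P2->S2: 35 MWh
  P2->S3: 10 MWh
Total cost = £525.
P2 ships 60 of its 60, leaving 0.

0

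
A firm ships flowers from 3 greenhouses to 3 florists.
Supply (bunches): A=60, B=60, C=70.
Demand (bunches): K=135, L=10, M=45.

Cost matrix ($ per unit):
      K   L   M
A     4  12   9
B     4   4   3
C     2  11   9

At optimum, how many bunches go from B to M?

45

Solving gives:
  A–K: 60 bunches
  B–K: 5 bunches
  B–L: 10 bunches
  B–M: 45 bunches
  C–K: 70 bunches
Total cost = $575.
So B→M carries 45 bunches.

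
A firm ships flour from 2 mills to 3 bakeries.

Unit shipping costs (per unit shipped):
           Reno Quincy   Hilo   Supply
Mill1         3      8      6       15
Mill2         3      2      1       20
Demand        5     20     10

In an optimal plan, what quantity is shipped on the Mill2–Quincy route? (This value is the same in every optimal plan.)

20

The minimum-cost plan:
  Mill1–Reno: 5 × 3 = 15
  Mill1–Hilo: 10 × 6 = 60
  Mill2–Quincy: 20 × 2 = 40
Total cost = 115.
So Mill2→Quincy carries 20 sacks.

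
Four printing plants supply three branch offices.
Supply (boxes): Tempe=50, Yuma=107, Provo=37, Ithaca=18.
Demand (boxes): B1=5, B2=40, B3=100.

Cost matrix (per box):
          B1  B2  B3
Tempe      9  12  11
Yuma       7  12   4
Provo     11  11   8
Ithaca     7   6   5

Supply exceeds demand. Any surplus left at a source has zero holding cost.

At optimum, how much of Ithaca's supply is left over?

An optimal plan:
  Yuma–B1: 5 × 7 = 35
  Yuma–B3: 100 × 4 = 400
  Provo–B2: 22 × 11 = 242
  Ithaca–B2: 18 × 6 = 108
Total cost = 785.
Ithaca ships 18 of its 18, leaving 0.

0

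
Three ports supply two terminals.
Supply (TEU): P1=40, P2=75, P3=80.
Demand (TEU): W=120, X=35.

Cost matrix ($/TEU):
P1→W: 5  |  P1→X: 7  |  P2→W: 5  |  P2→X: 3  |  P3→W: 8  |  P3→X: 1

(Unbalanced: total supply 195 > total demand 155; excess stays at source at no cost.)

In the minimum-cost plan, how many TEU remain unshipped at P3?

40

An optimal plan:
  P1–W: 40 × $5 = $200
  P2–W: 75 × $5 = $375
  P3–W: 5 × $8 = $40
  P3–X: 35 × $1 = $35
Total cost = $650.
P3 ships 40 of its 80, leaving 40.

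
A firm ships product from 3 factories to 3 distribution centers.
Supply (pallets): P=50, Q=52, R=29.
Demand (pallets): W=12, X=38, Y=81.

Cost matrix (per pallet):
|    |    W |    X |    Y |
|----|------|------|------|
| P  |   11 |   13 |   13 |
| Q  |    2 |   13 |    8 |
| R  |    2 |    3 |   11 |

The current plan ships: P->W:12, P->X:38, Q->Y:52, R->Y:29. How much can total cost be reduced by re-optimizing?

280

Current plan cost = 12·11 + 38·13 + 52·8 + 29·11 = 1361.
Optimal plan:
  P->X: 9 × 13 = 117
  P->Y: 41 × 13 = 533
  Q->W: 12 × 2 = 24
  Q->Y: 40 × 8 = 320
  R->X: 29 × 3 = 87
Optimal cost = 1081.
Saving = 1361 − 1081 = 280.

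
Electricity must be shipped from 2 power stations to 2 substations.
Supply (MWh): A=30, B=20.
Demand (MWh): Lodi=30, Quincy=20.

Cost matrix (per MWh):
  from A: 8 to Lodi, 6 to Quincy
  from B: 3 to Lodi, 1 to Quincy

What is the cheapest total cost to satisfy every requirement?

260

Optimal allocation:
  A→Lodi: 10 × 8 = 80
  A→Quincy: 20 × 6 = 120
  B→Lodi: 20 × 3 = 60
Total = 80 + 120 + 60 = 260.
(Supply check: A ships 30; B ships 20.)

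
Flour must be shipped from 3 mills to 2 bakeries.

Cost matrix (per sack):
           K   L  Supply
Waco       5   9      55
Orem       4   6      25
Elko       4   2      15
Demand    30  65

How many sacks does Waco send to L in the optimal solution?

25

Solving gives:
  Waco to K: 30 × 5 = 150
  Waco to L: 25 × 9 = 225
  Orem to L: 25 × 6 = 150
  Elko to L: 15 × 2 = 30
Total cost = 555.
So Waco→L carries 25 sacks.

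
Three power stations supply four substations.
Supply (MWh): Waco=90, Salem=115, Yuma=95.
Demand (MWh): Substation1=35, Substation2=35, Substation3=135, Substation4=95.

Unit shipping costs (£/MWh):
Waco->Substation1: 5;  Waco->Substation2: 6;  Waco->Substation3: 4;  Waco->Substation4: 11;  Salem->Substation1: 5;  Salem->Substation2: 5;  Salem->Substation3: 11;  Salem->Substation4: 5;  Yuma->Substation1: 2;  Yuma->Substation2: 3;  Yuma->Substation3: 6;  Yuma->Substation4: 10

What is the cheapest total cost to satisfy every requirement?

One minimum-cost allocation:
  Waco→Substation3: 90 × £4 = £360
  Salem→Substation2: 20 × £5 = £100
  Salem→Substation4: 95 × £5 = £475
  Yuma→Substation1: 35 × £2 = £70
  Yuma→Substation2: 15 × £3 = £45
  Yuma→Substation3: 45 × £6 = £270
Total = 360 + 100 + 475 + 70 + 45 + 270 = £1320.

1320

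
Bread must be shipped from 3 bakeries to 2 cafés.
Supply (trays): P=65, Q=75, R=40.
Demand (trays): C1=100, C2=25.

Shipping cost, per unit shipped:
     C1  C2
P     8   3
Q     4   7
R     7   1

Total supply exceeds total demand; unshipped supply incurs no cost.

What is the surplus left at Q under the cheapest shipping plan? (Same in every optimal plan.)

0

Minimum-cost shipments:
  P to C1: 10 trays
  Q to C1: 75 trays
  R to C1: 15 trays
  R to C2: 25 trays
Total cost = 510.
Q ships 75 of its 75, leaving 0.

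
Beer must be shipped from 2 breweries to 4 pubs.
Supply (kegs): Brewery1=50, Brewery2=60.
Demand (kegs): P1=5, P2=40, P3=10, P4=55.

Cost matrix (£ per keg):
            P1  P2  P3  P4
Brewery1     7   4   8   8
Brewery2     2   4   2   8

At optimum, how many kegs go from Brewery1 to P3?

0

Solving gives:
  Brewery1 to P2: 40 × £4 = £160
  Brewery1 to P4: 10 × £8 = £80
  Brewery2 to P1: 5 × £2 = £10
  Brewery2 to P3: 10 × £2 = £20
  Brewery2 to P4: 45 × £8 = £360
Total cost = £630.
The route Brewery1→P3 is not used.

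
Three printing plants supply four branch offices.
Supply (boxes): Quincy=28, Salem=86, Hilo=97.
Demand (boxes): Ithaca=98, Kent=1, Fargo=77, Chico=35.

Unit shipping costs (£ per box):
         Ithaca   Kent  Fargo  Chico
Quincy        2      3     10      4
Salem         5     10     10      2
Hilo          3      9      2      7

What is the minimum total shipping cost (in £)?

596

A cheapest plan:
  Quincy->Ithaca: 27 boxes
  Quincy->Kent: 1 boxes
  Salem->Ithaca: 51 boxes
  Salem->Chico: 35 boxes
  Hilo->Ithaca: 20 boxes
  Hilo->Fargo: 77 boxes
Total cost = £596.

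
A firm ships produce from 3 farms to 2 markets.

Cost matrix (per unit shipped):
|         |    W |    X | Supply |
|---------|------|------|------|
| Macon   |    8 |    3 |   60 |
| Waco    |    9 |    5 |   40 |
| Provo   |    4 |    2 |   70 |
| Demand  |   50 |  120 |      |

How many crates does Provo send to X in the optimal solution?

The minimum-cost plan:
  Macon->X: 60 × 3 = 180
  Waco->X: 40 × 5 = 200
  Provo->W: 50 × 4 = 200
  Provo->X: 20 × 2 = 40
Total cost = 620.
So Provo→X carries 20 crates.

20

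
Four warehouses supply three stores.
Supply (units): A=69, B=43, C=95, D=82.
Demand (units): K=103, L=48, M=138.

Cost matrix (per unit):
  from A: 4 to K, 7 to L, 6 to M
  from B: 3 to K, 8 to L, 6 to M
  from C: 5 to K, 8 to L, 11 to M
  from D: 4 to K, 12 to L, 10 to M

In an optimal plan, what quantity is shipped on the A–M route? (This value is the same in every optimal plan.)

69

The minimum-cost plan:
  A->M: 69 × 6 = 414
  B->M: 43 × 6 = 258
  C->K: 47 × 5 = 235
  C->L: 48 × 8 = 384
  D->K: 56 × 4 = 224
  D->M: 26 × 10 = 260
Total cost = 1775.
So A→M carries 69 units.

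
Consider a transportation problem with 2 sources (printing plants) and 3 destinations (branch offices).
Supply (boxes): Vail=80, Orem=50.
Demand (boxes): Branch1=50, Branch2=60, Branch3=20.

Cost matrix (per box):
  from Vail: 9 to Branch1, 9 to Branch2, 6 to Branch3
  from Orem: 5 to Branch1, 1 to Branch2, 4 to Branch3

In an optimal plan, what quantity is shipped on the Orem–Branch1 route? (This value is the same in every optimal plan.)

0

The minimum-cost plan:
  Vail→Branch1: 50 × 9 = 450
  Vail→Branch2: 10 × 9 = 90
  Vail→Branch3: 20 × 6 = 120
  Orem→Branch2: 50 × 1 = 50
Total cost = 710.
The route Orem→Branch1 is not used.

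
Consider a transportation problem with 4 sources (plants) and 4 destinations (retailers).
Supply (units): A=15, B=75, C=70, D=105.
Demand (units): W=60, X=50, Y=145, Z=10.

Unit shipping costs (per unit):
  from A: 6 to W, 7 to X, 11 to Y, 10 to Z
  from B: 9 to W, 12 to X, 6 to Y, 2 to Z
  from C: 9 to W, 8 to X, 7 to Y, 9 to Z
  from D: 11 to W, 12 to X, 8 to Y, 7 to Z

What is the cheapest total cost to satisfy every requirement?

An optimal shipping plan:
  A→W: 15 × 6 = 90
  B→W: 25 × 9 = 225
  B→Y: 40 × 6 = 240
  B→Z: 10 × 2 = 20
  C→W: 20 × 9 = 180
  C→X: 50 × 8 = 400
  D→Y: 105 × 8 = 840
Total = 90 + 225 + 240 + 20 + 180 + 400 + 840 = 1995.

1995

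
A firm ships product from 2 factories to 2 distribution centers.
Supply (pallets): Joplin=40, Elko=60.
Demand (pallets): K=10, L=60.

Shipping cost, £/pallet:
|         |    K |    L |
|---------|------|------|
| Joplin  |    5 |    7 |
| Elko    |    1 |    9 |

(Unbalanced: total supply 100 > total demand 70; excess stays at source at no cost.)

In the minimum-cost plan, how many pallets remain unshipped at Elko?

30

Minimum-cost shipments:
  Joplin–L: 40 pallets
  Elko–K: 10 pallets
  Elko–L: 20 pallets
Total cost = £470.
Elko ships 30 of its 60, leaving 30.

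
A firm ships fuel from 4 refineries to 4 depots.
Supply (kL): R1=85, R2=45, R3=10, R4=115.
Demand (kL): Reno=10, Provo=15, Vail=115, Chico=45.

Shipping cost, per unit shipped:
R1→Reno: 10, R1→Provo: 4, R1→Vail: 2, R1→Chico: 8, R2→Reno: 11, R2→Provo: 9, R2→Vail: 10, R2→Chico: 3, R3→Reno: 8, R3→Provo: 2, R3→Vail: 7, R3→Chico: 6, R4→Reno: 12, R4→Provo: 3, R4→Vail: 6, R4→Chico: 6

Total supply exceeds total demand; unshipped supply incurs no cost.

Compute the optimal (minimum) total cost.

610

One minimum-cost allocation:
  R1->Vail: 85 × 2 = 170
  R2->Chico: 45 × 3 = 135
  R3->Reno: 10 × 8 = 80
  R4->Provo: 15 × 3 = 45
  R4->Vail: 30 × 6 = 180
Total = 170 + 135 + 80 + 45 + 180 = 610.
(Supply check: R1 ships 85; R2 ships 45; R3 ships 10; R4 ships 45.)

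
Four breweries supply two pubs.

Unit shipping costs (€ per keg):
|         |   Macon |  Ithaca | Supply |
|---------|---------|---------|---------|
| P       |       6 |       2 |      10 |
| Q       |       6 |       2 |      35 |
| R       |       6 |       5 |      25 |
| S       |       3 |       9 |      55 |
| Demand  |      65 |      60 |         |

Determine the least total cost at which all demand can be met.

390

Optimal allocation:
  P->Ithaca: 10 × €2 = €20
  Q->Ithaca: 35 × €2 = €70
  R->Macon: 10 × €6 = €60
  R->Ithaca: 15 × €5 = €75
  S->Macon: 55 × €3 = €165
Total = 20 + 70 + 60 + 75 + 165 = €390.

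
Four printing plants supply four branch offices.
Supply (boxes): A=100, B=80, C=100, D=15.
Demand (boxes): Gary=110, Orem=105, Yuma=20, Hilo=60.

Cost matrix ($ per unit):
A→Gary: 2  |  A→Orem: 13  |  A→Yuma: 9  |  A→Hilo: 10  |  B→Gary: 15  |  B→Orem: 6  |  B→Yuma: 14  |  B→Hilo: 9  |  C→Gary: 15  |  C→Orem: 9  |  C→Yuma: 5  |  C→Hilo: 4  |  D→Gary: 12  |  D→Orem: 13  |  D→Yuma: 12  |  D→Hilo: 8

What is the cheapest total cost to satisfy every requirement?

Optimal allocation:
  A to Gary: 100 × $2 = $200
  B to Orem: 80 × $6 = $480
  C to Orem: 25 × $9 = $225
  C to Yuma: 20 × $5 = $100
  C to Hilo: 55 × $4 = $220
  D to Gary: 10 × $12 = $120
  D to Hilo: 5 × $8 = $40
Total = 200 + 480 + 225 + 100 + 220 + 120 + 40 = $1385.

1385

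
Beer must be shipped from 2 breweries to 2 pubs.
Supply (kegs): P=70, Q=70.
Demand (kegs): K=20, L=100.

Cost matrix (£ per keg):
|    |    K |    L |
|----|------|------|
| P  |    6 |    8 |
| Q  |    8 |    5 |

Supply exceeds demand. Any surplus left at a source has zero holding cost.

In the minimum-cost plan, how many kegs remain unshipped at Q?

An optimal plan:
  P–K: 20 × £6 = £120
  P–L: 30 × £8 = £240
  Q–L: 70 × £5 = £350
Total cost = £710.
Q ships 70 of its 70, leaving 0.

0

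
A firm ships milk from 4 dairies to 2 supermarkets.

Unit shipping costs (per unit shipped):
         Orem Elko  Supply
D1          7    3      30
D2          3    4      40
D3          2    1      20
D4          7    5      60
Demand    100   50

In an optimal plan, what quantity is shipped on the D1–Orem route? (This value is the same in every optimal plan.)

Optimal shipments:
  D1->Elko: 30 crates
  D2->Orem: 40 crates
  D3->Orem: 20 crates
  D4->Orem: 40 crates
  D4->Elko: 20 crates
Total cost = 630.
The route D1→Orem is not used.

0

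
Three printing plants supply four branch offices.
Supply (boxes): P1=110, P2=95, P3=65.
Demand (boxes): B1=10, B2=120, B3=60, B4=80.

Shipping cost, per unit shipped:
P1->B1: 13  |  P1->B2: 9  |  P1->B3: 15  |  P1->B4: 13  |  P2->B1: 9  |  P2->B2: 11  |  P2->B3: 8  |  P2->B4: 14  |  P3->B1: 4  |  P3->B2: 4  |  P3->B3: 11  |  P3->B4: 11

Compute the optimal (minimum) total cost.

2390

A cheapest plan:
  P1–B2: 55 × 9 = 495
  P1–B4: 55 × 13 = 715
  P2–B1: 10 × 9 = 90
  P2–B3: 60 × 8 = 480
  P2–B4: 25 × 14 = 350
  P3–B2: 65 × 4 = 260
Total = 495 + 715 + 90 + 480 + 350 + 260 = 2390.
(Supply check: P1 ships 110; P2 ships 95; P3 ships 65.)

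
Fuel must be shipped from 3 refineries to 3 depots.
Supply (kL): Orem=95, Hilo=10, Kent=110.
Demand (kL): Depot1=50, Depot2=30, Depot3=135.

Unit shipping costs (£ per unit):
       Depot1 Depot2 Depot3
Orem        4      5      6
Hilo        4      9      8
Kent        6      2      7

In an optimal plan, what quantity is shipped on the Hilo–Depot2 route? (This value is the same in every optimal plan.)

Solving gives:
  Orem to Depot1: 40 × £4 = £160
  Orem to Depot3: 55 × £6 = £330
  Hilo to Depot1: 10 × £4 = £40
  Kent to Depot2: 30 × £2 = £60
  Kent to Depot3: 80 × £7 = £560
Total cost = £1150.
The route Hilo→Depot2 is not used.

0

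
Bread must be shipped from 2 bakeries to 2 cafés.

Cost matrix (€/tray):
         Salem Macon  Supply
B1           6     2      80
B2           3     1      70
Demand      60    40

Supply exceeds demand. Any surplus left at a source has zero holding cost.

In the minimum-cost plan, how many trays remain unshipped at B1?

50

Minimum-cost shipments:
  B1→Macon: 30 × €2 = €60
  B2→Salem: 60 × €3 = €180
  B2→Macon: 10 × €1 = €10
Total cost = €250.
B1 ships 30 of its 80, leaving 50.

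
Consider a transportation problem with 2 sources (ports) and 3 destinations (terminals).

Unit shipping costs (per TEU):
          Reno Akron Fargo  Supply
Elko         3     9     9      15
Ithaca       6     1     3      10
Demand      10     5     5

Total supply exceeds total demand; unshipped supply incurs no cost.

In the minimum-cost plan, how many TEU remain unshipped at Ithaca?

0

Minimum-cost shipments:
  Elko–Reno: 10 × 3 = 30
  Ithaca–Akron: 5 × 1 = 5
  Ithaca–Fargo: 5 × 3 = 15
Total cost = 50.
Ithaca ships 10 of its 10, leaving 0.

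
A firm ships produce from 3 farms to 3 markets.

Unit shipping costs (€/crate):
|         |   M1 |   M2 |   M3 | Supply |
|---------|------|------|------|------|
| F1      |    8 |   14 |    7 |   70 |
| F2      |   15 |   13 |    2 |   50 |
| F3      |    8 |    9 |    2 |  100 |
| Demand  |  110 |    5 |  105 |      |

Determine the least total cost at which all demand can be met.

An optimal shipping plan:
  F1->M1: 70 × €8 = €560
  F2->M3: 50 × €2 = €100
  F3->M1: 40 × €8 = €320
  F3->M2: 5 × €9 = €45
  F3->M3: 55 × €2 = €110
Total = 560 + 100 + 320 + 45 + 110 = €1135.
(Supply check: F1 ships 70; F2 ships 50; F3 ships 100.)

1135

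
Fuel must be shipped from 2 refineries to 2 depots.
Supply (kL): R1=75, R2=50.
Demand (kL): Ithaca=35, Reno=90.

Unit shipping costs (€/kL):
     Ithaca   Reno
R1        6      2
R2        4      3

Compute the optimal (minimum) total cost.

335

A cheapest plan:
  R1→Reno: 75 kL
  R2→Ithaca: 35 kL
  R2→Reno: 15 kL
Total cost = €335.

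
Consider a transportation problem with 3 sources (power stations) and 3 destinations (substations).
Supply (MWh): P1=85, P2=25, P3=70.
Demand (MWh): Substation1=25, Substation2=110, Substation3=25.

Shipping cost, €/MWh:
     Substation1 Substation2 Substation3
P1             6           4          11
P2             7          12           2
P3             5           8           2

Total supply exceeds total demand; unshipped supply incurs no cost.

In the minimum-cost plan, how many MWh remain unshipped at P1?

0

An optimal plan:
  P1–Substation2: 85 MWh
  P2–Substation3: 25 MWh
  P3–Substation1: 25 MWh
  P3–Substation2: 25 MWh
Total cost = €715.
P1 ships 85 of its 85, leaving 0.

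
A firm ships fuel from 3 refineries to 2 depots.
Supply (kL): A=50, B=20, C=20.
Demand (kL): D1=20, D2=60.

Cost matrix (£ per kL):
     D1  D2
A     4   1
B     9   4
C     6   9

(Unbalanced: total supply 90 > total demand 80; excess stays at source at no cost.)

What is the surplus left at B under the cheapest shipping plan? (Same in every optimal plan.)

Minimum-cost shipments:
  A–D2: 50 × £1 = £50
  B–D2: 10 × £4 = £40
  C–D1: 20 × £6 = £120
Total cost = £210.
B ships 10 of its 20, leaving 10.

10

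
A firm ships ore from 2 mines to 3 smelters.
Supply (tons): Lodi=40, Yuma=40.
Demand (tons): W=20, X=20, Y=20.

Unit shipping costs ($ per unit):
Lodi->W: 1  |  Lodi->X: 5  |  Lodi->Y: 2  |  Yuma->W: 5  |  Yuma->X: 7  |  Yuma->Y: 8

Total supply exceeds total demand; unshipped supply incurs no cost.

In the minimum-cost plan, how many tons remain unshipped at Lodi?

Minimum-cost shipments:
  Lodi->W: 20 × $1 = $20
  Lodi->Y: 20 × $2 = $40
  Yuma->X: 20 × $7 = $140
Total cost = $200.
Lodi ships 40 of its 40, leaving 0.

0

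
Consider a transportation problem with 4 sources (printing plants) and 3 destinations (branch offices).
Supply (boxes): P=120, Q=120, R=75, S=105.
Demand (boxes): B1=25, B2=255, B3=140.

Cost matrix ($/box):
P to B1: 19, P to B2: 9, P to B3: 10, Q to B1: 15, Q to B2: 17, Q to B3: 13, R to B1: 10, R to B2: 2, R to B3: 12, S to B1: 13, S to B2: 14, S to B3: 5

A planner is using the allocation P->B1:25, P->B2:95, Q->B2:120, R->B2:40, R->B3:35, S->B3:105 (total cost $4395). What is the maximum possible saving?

Current plan cost = 25·19 + 95·9 + 120·17 + 40·2 + 35·12 + 105·5 = $4395.
Optimal plan:
  P–B2: 120 × $9 = $1080
  Q–B1: 25 × $15 = $375
  Q–B2: 60 × $17 = $1020
  Q–B3: 35 × $13 = $455
  R–B2: 75 × $2 = $150
  S–B3: 105 × $5 = $525
Optimal cost = $3605.
Saving = 4395 − 3605 = $790.

790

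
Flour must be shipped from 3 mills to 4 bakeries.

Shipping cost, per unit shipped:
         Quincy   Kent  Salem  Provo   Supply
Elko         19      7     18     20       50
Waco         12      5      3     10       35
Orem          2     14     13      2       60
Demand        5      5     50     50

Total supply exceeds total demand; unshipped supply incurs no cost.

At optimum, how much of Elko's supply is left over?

35

An optimal plan:
  Elko to Kent: 5 × 7 = 35
  Elko to Salem: 10 × 18 = 180
  Waco to Salem: 35 × 3 = 105
  Orem to Quincy: 5 × 2 = 10
  Orem to Salem: 5 × 13 = 65
  Orem to Provo: 50 × 2 = 100
Total cost = 495.
Elko ships 15 of its 50, leaving 35.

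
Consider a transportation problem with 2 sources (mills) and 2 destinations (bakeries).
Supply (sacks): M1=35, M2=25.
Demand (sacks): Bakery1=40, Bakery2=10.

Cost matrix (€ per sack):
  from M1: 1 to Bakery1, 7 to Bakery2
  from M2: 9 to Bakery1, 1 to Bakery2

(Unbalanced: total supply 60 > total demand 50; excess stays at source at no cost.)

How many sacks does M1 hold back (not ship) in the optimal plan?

An optimal plan:
  M1–Bakery1: 35 × €1 = €35
  M2–Bakery1: 5 × €9 = €45
  M2–Bakery2: 10 × €1 = €10
Total cost = €90.
M1 ships 35 of its 35, leaving 0.

0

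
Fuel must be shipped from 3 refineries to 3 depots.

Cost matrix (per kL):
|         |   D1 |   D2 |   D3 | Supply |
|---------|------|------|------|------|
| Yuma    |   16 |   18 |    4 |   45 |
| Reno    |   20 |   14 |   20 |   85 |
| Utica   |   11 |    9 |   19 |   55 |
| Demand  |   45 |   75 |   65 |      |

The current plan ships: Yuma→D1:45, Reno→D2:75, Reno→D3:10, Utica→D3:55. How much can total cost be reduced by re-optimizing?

Current plan cost = 45·16 + 75·14 + 10·20 + 55·19 = 3015.
Optimal plan:
  Yuma–D3: 45 kL
  Reno–D2: 65 kL
  Reno–D3: 20 kL
  Utica–D1: 45 kL
  Utica–D2: 10 kL
Optimal cost = 2075.
Saving = 3015 − 2075 = 940.

940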